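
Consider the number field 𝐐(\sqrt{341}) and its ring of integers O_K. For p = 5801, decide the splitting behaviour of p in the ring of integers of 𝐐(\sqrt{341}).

d = 341 ≡ 1 (mod 4), so O_K = ℤ[(1+√341)/2] and disc(K) = d = 341.
disc(K) = 341 is not divisible by 5801; 5801 is unramified.
Compute (341/5801) via Euler: 341^((5801-1)/2) mod 5801 = 1, so (341/5801) = 1.
Legendre symbol 1 ⇒ 5801 is split.

p splits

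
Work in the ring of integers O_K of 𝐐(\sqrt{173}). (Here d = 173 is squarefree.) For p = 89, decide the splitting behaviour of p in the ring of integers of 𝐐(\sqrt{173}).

split — (89) = 𝔭₁𝔭₂ with 𝔭₁ ≠ 𝔭₂

Since 173 ≡ 1 mod 4, the ring of integers is ℤ[(1+√173)/2] with discriminant 173.
disc(K) = 173 is not divisible by 89; 89 is unramified.
(173/89) = 84^44 mod 89 = 1, giving Legendre symbol 1.
(173/89) = 1, so 89 splits.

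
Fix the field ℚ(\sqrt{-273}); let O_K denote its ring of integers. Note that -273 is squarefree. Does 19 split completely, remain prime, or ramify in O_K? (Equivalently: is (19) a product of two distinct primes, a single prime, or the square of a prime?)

-273 mod 4 = 3, hence disc K = 4·(-273) = -1092 and O_K = ℤ[√-273].
Since gcd(19, -1092) = 1 the prime 19 does not ramify.
(-273/19) = 12^9 mod 19 = 18, giving Legendre symbol -1.
(-273/19) = -1, so 19 is inert.

inert — (19) stays prime in O_K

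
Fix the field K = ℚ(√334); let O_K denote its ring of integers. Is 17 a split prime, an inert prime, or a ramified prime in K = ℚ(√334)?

17 remains inert

Since 334 ≢ 1 mod 4, the ring of integers is ℤ[√334] with discriminant 4·334 = 1336.
disc(K) = 1336 is not divisible by 17; 17 is unramified.
(334/17) = 11^8 mod 17 = 16, giving Legendre symbol -1.
(334/17) = -1, so 17 is inert.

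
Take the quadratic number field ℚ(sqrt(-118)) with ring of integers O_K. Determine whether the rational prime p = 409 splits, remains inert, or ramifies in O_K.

Since -118 ≢ 1 mod 4, the ring of integers is ℤ[√-118] with discriminant 4·(-118) = -472.
disc(K) = -472 is not divisible by 409; 409 is unramified.
Euler's criterion: (-118)^204 mod 409 = 408. Thus (-118|409) = -1.
Legendre symbol -1 ⇒ 409 is inert.

p is inert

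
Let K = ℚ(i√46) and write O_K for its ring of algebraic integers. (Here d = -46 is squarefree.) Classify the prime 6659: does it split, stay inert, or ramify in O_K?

Since -46 ≢ 1 mod 4, the ring of integers is ℤ[√-46] with discriminant 4·(-46) = -184.
Since gcd(6659, -184) = 1 the prime 6659 does not ramify.
Compute (-46/6659) via Euler: 6613^((6659-1)/2) mod 6659 = 6658, so (-46/6659) = -1.
(-46/6659) = -1, so 6659 is inert.

inert — (6659) stays prime in O_K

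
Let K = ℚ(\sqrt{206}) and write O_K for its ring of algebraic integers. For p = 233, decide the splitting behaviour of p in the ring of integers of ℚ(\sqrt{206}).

206 mod 4 = 2, hence disc K = 4·206 = 824 and O_K = ℤ[√206].
Since gcd(233, 824) = 1 the prime 233 does not ramify.
Compute (206/233) via Euler: 206^((233-1)/2) mod 233 = 232, so (206/233) = -1.
Legendre symbol -1 ⇒ 233 is inert.

233 remains inert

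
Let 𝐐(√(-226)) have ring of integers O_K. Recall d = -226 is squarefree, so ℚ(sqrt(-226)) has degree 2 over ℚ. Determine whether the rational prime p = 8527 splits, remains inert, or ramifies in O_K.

inert

-226 mod 4 = 2, hence disc K = 4·(-226) = -904 and O_K = ℤ[√-226].
8527 ∤ -904, so 8527 is unramified.
Euler's criterion: (-226)^4263 mod 8527 = 8526. Thus (-226|8527) = -1.
Legendre symbol -1 ⇒ 8527 is inert.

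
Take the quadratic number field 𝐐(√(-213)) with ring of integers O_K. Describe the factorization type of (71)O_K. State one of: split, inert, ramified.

Since -213 ≢ 1 mod 4, the ring of integers is ℤ[√-213] with discriminant 4·(-213) = -852.
Ramification test: 71 | -852. The prime 71 ramifies in K.

71 is ramified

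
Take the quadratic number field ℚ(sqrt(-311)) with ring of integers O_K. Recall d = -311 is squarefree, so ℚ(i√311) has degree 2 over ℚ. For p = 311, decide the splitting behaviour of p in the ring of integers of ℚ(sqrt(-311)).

p ramifies

d = -311 ≡ 1 (mod 4), so O_K = ℤ[(1+√-311)/2] and disc(K) = d = -311.
disc(K) = -311 = 311·(-1), so p = 311 is ramified.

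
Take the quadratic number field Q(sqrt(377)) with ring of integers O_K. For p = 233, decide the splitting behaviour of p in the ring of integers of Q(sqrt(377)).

Since 377 ≡ 1 mod 4, the ring of integers is ℤ[(1+√377)/2] with discriminant 377.
disc(K) = 377 is not divisible by 233; 233 is unramified.
Compute (377/233) via Euler: 144^((233-1)/2) mod 233 = 1, so (377/233) = 1.
Legendre symbol 1 ⇒ 233 is split.

233 splits in O_K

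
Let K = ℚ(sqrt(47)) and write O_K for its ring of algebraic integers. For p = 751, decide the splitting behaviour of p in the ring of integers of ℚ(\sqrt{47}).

751 splits in O_K

Since 47 ≢ 1 mod 4, the ring of integers is ℤ[√47] with discriminant 4·47 = 188.
disc(K) = 188 is not divisible by 751; 751 is unramified.
Euler's criterion: 47^375 mod 751 = 1. Thus (47|751) = 1.
Legendre symbol 1 ⇒ 751 is split.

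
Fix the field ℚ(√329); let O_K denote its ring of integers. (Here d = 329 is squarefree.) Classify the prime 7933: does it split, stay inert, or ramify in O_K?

d = 329 ≡ 1 (mod 4), so O_K = ℤ[(1+√329)/2] and disc(K) = d = 329.
disc(K) = 329 is not divisible by 7933; 7933 is unramified.
Legendre symbol by Euler's criterion: (329/7933) ≡ 329^3966 ≡ 1 (mod 7933), i.e. (329/7933) = 1.
Legendre symbol 1 ⇒ 7933 is split.

splits completely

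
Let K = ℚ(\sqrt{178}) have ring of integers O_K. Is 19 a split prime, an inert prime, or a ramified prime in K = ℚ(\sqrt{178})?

178 mod 4 = 2, hence disc K = 4·178 = 712 and O_K = ℤ[√178].
Since gcd(19, 712) = 1 the prime 19 does not ramify.
Compute (178/19) via Euler: 7^((19-1)/2) mod 19 = 1, so (178/19) = 1.
Legendre symbol 1 ⇒ 19 is split.

p splits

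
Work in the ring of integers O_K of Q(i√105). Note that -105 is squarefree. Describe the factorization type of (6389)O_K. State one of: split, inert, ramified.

splits completely

-105 mod 4 = 3, hence disc K = 4·(-105) = -420 and O_K = ℤ[√-105].
disc(K) = -420 is not divisible by 6389; 6389 is unramified.
(-105/6389) = 6284^3194 mod 6389 = 1, giving Legendre symbol 1.
Legendre symbol 1 ⇒ 6389 is split.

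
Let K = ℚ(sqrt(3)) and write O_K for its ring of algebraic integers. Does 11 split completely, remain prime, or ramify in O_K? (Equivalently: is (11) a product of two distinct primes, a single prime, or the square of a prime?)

3 mod 4 = 3, hence disc K = 4·3 = 12 and O_K = ℤ[√3].
11 ∤ 12, so 11 is unramified.
(3/11) = 3^5 mod 11 = 1, giving Legendre symbol 1.
(3/11) = 1, so 11 splits.

split — (11) = 𝔭₁𝔭₂ with 𝔭₁ ≠ 𝔭₂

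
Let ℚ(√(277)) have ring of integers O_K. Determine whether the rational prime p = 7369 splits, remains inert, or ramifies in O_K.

Since 277 ≡ 1 mod 4, the ring of integers is ℤ[(1+√277)/2] with discriminant 277.
7369 ∤ 277, so 7369 is unramified.
Compute (277/7369) via Euler: 277^((7369-1)/2) mod 7369 = 7368, so (277/7369) = -1.
Legendre symbol -1 ⇒ 7369 is inert.

remains prime (inert)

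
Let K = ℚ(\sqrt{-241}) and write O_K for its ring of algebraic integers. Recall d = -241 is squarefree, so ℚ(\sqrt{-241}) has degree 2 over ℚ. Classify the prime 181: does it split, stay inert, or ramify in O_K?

Since -241 ≢ 1 mod 4, the ring of integers is ℤ[√-241] with discriminant 4·(-241) = -964.
Since gcd(181, -964) = 1 the prime 181 does not ramify.
Euler's criterion: (-241)^90 mod 181 = 1. Thus (-241|181) = 1.
Legendre symbol 1 ⇒ 181 is split.

split — (181) = 𝔭₁𝔭₂ with 𝔭₁ ≠ 𝔭₂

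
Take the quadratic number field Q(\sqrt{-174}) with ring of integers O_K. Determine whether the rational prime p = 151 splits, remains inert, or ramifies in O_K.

split — (151) = 𝔭₁𝔭₂ with 𝔭₁ ≠ 𝔭₂

d = -174 ≡ 2 (mod 4), so O_K = ℤ[√-174] and disc(K) = 4d = -696.
151 ∤ -696, so 151 is unramified.
Euler's criterion: (-174)^75 mod 151 = 1. Thus (-174|151) = 1.
Legendre symbol 1 ⇒ 151 is split.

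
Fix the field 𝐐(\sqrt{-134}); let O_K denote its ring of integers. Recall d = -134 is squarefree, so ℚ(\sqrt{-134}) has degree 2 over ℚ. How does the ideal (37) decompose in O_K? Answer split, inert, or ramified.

d = -134 ≡ 2 (mod 4), so O_K = ℤ[√-134] and disc(K) = 4d = -536.
Since gcd(37, -536) = 1 the prime 37 does not ramify.
(-134/37) = 14^18 mod 37 = 36, giving Legendre symbol -1.
(-134/37) = -1, so 37 is inert.

remains prime (inert)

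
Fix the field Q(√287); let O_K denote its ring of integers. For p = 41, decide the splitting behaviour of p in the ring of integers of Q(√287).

Since 287 ≢ 1 mod 4, the ring of integers is ℤ[√287] with discriminant 4·287 = 1148.
41 divides disc(K) = 1148, so 41 ramifies.

ramified — (41) = 𝔭²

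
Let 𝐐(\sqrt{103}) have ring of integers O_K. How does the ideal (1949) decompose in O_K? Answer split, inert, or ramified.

d = 103 ≡ 3 (mod 4), so O_K = ℤ[√103] and disc(K) = 4d = 412.
1949 ∤ 412, so 1949 is unramified.
Compute (103/1949) via Euler: 103^((1949-1)/2) mod 1949 = 1948, so (103/1949) = -1.
Legendre symbol -1 ⇒ 1949 is inert.

inert — (1949) stays prime in O_K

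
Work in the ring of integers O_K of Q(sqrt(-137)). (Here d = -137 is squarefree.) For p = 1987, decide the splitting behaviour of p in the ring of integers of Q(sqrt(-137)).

d = -137 ≡ 3 (mod 4), so O_K = ℤ[√-137] and disc(K) = 4d = -548.
disc(K) = -548 is not divisible by 1987; 1987 is unramified.
Euler's criterion: (-137)^993 mod 1987 = 1986. Thus (-137|1987) = -1.
d is a non-residue mod p, hence 1987 remains inert in O_K.

p is inert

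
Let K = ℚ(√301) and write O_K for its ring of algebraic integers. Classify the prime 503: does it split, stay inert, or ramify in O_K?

p splits

301 mod 4 = 1, hence disc K = 301 and O_K = ℤ[(1+√301)/2].
503 ∤ 301, so 503 is unramified.
Euler's criterion: 301^251 mod 503 = 1. Thus (301|503) = 1.
d is a quadratic residue mod p, hence 503 splits in O_K.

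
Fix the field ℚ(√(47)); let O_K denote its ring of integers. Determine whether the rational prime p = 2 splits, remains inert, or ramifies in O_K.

Since 47 ≢ 1 mod 4, the ring of integers is ℤ[√47] with discriminant 4·47 = 188.
Ramification test: 2 | 188. The prime 2 ramifies in K.

2 is ramified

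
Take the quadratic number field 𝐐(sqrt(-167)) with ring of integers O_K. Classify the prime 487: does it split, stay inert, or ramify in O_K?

Since -167 ≡ 1 mod 4, the ring of integers is ℤ[(1+√-167)/2] with discriminant -167.
disc(K) = -167 is not divisible by 487; 487 is unramified.
Compute (-167/487) via Euler: 320^((487-1)/2) mod 487 = 486, so (-167/487) = -1.
(-167/487) = -1, so 487 is inert.

inert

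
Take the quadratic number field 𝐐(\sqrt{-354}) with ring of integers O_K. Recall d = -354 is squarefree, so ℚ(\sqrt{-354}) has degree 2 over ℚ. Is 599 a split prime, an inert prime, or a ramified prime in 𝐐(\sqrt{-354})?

Since -354 ≢ 1 mod 4, the ring of integers is ℤ[√-354] with discriminant 4·(-354) = -1416.
599 ∤ -1416, so 599 is unramified.
(-354/599) = 245^299 mod 599 = 1, giving Legendre symbol 1.
Legendre symbol 1 ⇒ 599 is split.

split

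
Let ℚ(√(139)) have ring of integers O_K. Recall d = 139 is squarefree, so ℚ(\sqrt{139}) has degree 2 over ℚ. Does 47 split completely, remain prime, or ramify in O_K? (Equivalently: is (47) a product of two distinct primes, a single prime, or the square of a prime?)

p is inert

139 mod 4 = 3, hence disc K = 4·139 = 556 and O_K = ℤ[√139].
Since gcd(47, 556) = 1 the prime 47 does not ramify.
Compute (139/47) via Euler: 45^((47-1)/2) mod 47 = 46, so (139/47) = -1.
Legendre symbol -1 ⇒ 47 is inert.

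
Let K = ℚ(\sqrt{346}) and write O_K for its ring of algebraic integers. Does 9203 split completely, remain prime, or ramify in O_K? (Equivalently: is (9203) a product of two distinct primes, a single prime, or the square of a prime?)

p is inert

Since 346 ≢ 1 mod 4, the ring of integers is ℤ[√346] with discriminant 4·346 = 1384.
Since gcd(9203, 1384) = 1 the prime 9203 does not ramify.
Compute (346/9203) via Euler: 346^((9203-1)/2) mod 9203 = 9202, so (346/9203) = -1.
(346/9203) = -1, so 9203 is inert.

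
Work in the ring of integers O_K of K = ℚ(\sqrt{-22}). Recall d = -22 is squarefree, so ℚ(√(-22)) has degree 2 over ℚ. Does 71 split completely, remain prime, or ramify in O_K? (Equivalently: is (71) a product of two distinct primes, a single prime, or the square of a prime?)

split — (71) = 𝔭₁𝔭₂ with 𝔭₁ ≠ 𝔭₂

Since -22 ≢ 1 mod 4, the ring of integers is ℤ[√-22] with discriminant 4·(-22) = -88.
Since gcd(71, -88) = 1 the prime 71 does not ramify.
(-22/71) = 49^35 mod 71 = 1, giving Legendre symbol 1.
(-22/71) = 1, so 71 splits.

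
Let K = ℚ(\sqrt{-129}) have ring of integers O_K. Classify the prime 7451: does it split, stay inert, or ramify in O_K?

inert — (7451) stays prime in O_K

Since -129 ≢ 1 mod 4, the ring of integers is ℤ[√-129] with discriminant 4·(-129) = -516.
Since gcd(7451, -516) = 1 the prime 7451 does not ramify.
Euler's criterion: (-129)^3725 mod 7451 = 7450. Thus (-129|7451) = -1.
(-129/7451) = -1, so 7451 is inert.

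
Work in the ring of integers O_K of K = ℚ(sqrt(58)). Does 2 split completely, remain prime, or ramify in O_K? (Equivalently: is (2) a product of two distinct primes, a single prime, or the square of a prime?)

58 mod 4 = 2, hence disc K = 4·58 = 232 and O_K = ℤ[√58].
2 divides disc(K) = 232, so 2 ramifies.

p ramifies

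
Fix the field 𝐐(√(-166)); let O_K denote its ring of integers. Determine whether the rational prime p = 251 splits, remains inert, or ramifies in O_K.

Since -166 ≢ 1 mod 4, the ring of integers is ℤ[√-166] with discriminant 4·(-166) = -664.
Since gcd(251, -664) = 1 the prime 251 does not ramify.
Compute (-166/251) via Euler: 85^((251-1)/2) mod 251 = 1, so (-166/251) = 1.
d is a quadratic residue mod p, hence 251 splits in O_K.

p splits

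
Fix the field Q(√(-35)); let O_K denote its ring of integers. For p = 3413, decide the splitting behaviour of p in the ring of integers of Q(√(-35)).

-35 mod 4 = 1, hence disc K = -35 and O_K = ℤ[(1+√-35)/2].
disc(K) = -35 is not divisible by 3413; 3413 is unramified.
Euler's criterion: (-35)^1706 mod 3413 = 3412. Thus (-35|3413) = -1.
(-35/3413) = -1, so 3413 is inert.

p is inert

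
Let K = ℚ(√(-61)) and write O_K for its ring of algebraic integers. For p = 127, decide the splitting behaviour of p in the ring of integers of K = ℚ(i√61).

remains prime (inert)

d = -61 ≡ 3 (mod 4), so O_K = ℤ[√-61] and disc(K) = 4d = -244.
127 ∤ -244, so 127 is unramified.
Euler's criterion: (-61)^63 mod 127 = 126. Thus (-61|127) = -1.
Legendre symbol -1 ⇒ 127 is inert.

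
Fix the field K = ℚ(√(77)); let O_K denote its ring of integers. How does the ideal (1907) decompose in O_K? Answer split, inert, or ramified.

1907 remains inert

Since 77 ≡ 1 mod 4, the ring of integers is ℤ[(1+√77)/2] with discriminant 77.
Since gcd(1907, 77) = 1 the prime 1907 does not ramify.
Compute (77/1907) via Euler: 77^((1907-1)/2) mod 1907 = 1906, so (77/1907) = -1.
d is a non-residue mod p, hence 1907 remains inert in O_K.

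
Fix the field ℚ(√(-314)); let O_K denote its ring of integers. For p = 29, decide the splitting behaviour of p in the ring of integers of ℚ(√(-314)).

split — (29) = 𝔭₁𝔭₂ with 𝔭₁ ≠ 𝔭₂

Since -314 ≢ 1 mod 4, the ring of integers is ℤ[√-314] with discriminant 4·(-314) = -1256.
disc(K) = -1256 is not divisible by 29; 29 is unramified.
(-314/29) = 5^14 mod 29 = 1, giving Legendre symbol 1.
Legendre symbol 1 ⇒ 29 is split.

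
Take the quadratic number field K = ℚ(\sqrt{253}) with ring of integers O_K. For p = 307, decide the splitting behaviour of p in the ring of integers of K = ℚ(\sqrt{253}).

d = 253 ≡ 1 (mod 4), so O_K = ℤ[(1+√253)/2] and disc(K) = d = 253.
307 ∤ 253, so 307 is unramified.
Legendre symbol by Euler's criterion: (253/307) ≡ 253^153 ≡ 306 (mod 307), i.e. (253/307) = -1.
(253/307) = -1, so 307 is inert.

307 remains inert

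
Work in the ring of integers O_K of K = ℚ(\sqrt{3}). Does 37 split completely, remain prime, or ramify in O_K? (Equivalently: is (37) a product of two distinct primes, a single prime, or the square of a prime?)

Since 3 ≢ 1 mod 4, the ring of integers is ℤ[√3] with discriminant 4·3 = 12.
Since gcd(37, 12) = 1 the prime 37 does not ramify.
Legendre symbol by Euler's criterion: (3/37) ≡ 3^18 ≡ 1 (mod 37), i.e. (3/37) = 1.
(3/37) = 1, so 37 splits.

splits completely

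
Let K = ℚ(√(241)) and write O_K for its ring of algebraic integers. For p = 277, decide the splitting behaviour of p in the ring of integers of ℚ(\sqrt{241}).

splits completely

Since 241 ≡ 1 mod 4, the ring of integers is ℤ[(1+√241)/2] with discriminant 241.
disc(K) = 241 is not divisible by 277; 277 is unramified.
(241/277) = 241^138 mod 277 = 1, giving Legendre symbol 1.
Legendre symbol 1 ⇒ 277 is split.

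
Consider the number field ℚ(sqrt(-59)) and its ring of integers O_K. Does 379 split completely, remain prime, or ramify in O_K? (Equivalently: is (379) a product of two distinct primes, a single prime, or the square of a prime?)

379 splits in O_K

Since -59 ≡ 1 mod 4, the ring of integers is ℤ[(1+√-59)/2] with discriminant -59.
379 ∤ -59, so 379 is unramified.
(-59/379) = 320^189 mod 379 = 1, giving Legendre symbol 1.
Legendre symbol 1 ⇒ 379 is split.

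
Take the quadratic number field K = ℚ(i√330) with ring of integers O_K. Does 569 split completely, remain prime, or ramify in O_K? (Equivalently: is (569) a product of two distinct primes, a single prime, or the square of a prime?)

split

-330 mod 4 = 2, hence disc K = 4·(-330) = -1320 and O_K = ℤ[√-330].
Since gcd(569, -1320) = 1 the prime 569 does not ramify.
Euler's criterion: (-330)^284 mod 569 = 1. Thus (-330|569) = 1.
Legendre symbol 1 ⇒ 569 is split.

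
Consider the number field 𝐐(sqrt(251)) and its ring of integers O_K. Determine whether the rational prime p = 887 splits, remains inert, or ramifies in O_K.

887 splits in O_K

d = 251 ≡ 3 (mod 4), so O_K = ℤ[√251] and disc(K) = 4d = 1004.
Since gcd(887, 1004) = 1 the prime 887 does not ramify.
Euler's criterion: 251^443 mod 887 = 1. Thus (251|887) = 1.
d is a quadratic residue mod p, hence 887 splits in O_K.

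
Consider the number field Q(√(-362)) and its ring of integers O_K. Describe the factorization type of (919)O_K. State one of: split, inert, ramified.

inert

d = -362 ≡ 2 (mod 4), so O_K = ℤ[√-362] and disc(K) = 4d = -1448.
919 ∤ -1448, so 919 is unramified.
(-362/919) = 557^459 mod 919 = 918, giving Legendre symbol -1.
(-362/919) = -1, so 919 is inert.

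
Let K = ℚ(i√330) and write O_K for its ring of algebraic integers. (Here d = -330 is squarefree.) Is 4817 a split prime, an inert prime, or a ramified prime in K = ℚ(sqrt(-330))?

d = -330 ≡ 2 (mod 4), so O_K = ℤ[√-330] and disc(K) = 4d = -1320.
disc(K) = -1320 is not divisible by 4817; 4817 is unramified.
Euler's criterion: (-330)^2408 mod 4817 = 4816. Thus (-330|4817) = -1.
d is a non-residue mod p, hence 4817 remains inert in O_K.

4817 remains inert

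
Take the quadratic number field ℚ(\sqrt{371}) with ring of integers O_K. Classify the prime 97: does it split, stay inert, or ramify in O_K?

Since 371 ≢ 1 mod 4, the ring of integers is ℤ[√371] with discriminant 4·371 = 1484.
97 ∤ 1484, so 97 is unramified.
Legendre symbol by Euler's criterion: (371/97) ≡ 371^48 ≡ 96 (mod 97), i.e. (371/97) = -1.
(371/97) = -1, so 97 is inert.

inert — (97) stays prime in O_K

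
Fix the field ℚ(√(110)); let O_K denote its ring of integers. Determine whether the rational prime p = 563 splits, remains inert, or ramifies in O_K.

Since 110 ≢ 1 mod 4, the ring of integers is ℤ[√110] with discriminant 4·110 = 440.
disc(K) = 440 is not divisible by 563; 563 is unramified.
Compute (110/563) via Euler: 110^((563-1)/2) mod 563 = 1, so (110/563) = 1.
Legendre symbol 1 ⇒ 563 is split.

563 splits in O_K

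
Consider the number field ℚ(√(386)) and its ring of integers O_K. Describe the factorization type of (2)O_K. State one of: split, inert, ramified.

ramifies in O_K

Since 386 ≢ 1 mod 4, the ring of integers is ℤ[√386] with discriminant 4·386 = 1544.
disc(K) = 1544 = 2·772, so p = 2 is ramified.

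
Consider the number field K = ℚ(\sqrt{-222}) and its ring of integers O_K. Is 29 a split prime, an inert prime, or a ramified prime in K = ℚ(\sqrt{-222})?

inert

Since -222 ≢ 1 mod 4, the ring of integers is ℤ[√-222] with discriminant 4·(-222) = -888.
Since gcd(29, -888) = 1 the prime 29 does not ramify.
Legendre symbol by Euler's criterion: (-222/29) ≡ (-222)^14 ≡ 28 (mod 29), i.e. (-222/29) = -1.
d is a non-residue mod p, hence 29 remains inert in O_K.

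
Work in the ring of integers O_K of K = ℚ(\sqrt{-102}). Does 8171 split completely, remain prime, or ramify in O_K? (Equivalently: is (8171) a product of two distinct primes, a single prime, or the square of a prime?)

Since -102 ≢ 1 mod 4, the ring of integers is ℤ[√-102] with discriminant 4·(-102) = -408.
disc(K) = -408 is not divisible by 8171; 8171 is unramified.
Euler's criterion: (-102)^4085 mod 8171 = 8170. Thus (-102|8171) = -1.
(-102/8171) = -1, so 8171 is inert.

inert — (8171) stays prime in O_K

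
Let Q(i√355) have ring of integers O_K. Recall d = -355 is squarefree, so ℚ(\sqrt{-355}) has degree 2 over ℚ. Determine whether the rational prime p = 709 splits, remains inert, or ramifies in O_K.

Since -355 ≡ 1 mod 4, the ring of integers is ℤ[(1+√-355)/2] with discriminant -355.
Since gcd(709, -355) = 1 the prime 709 does not ramify.
Legendre symbol by Euler's criterion: (-355/709) ≡ (-355)^354 ≡ 708 (mod 709), i.e. (-355/709) = -1.
(-355/709) = -1, so 709 is inert.

inert — (709) stays prime in O_K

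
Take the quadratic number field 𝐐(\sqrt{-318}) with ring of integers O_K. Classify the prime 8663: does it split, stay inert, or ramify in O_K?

d = -318 ≡ 2 (mod 4), so O_K = ℤ[√-318] and disc(K) = 4d = -1272.
Since gcd(8663, -1272) = 1 the prime 8663 does not ramify.
Legendre symbol by Euler's criterion: (-318/8663) ≡ (-318)^4331 ≡ 8662 (mod 8663), i.e. (-318/8663) = -1.
d is a non-residue mod p, hence 8663 remains inert in O_K.

inert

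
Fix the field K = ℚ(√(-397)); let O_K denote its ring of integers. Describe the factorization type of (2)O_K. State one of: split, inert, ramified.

2 is ramified

d = -397 ≡ 3 (mod 4), so O_K = ℤ[√-397] and disc(K) = 4d = -1588.
2 divides disc(K) = -1588, so 2 ramifies.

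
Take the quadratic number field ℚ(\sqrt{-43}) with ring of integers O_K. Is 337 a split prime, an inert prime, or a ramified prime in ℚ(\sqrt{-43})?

split — (337) = 𝔭₁𝔭₂ with 𝔭₁ ≠ 𝔭₂

d = -43 ≡ 1 (mod 4), so O_K = ℤ[(1+√-43)/2] and disc(K) = d = -43.
Since gcd(337, -43) = 1 the prime 337 does not ramify.
Compute (-43/337) via Euler: 294^((337-1)/2) mod 337 = 1, so (-43/337) = 1.
Legendre symbol 1 ⇒ 337 is split.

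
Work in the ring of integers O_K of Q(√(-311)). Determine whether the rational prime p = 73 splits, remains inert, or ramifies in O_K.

-311 mod 4 = 1, hence disc K = -311 and O_K = ℤ[(1+√-311)/2].
73 ∤ -311, so 73 is unramified.
Compute (-311/73) via Euler: 54^((73-1)/2) mod 73 = 1, so (-311/73) = 1.
Legendre symbol 1 ⇒ 73 is split.

split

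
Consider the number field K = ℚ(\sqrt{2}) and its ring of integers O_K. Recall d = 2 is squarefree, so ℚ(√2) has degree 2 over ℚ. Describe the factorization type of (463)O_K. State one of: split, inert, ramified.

p splits

2 mod 4 = 2, hence disc K = 4·2 = 8 and O_K = ℤ[√2].
Since gcd(463, 8) = 1 the prime 463 does not ramify.
Euler's criterion: 2^231 mod 463 = 1. Thus (2|463) = 1.
d is a quadratic residue mod p, hence 463 splits in O_K.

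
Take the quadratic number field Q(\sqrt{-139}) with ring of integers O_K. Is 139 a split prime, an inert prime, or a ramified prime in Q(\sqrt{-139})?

d = -139 ≡ 1 (mod 4), so O_K = ℤ[(1+√-139)/2] and disc(K) = d = -139.
disc(K) = -139 = 139·(-1), so p = 139 is ramified.

ramified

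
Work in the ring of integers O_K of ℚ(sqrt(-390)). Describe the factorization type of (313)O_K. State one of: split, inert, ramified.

inert — (313) stays prime in O_K

d = -390 ≡ 2 (mod 4), so O_K = ℤ[√-390] and disc(K) = 4d = -1560.
disc(K) = -1560 is not divisible by 313; 313 is unramified.
(-390/313) = 236^156 mod 313 = 312, giving Legendre symbol -1.
d is a non-residue mod p, hence 313 remains inert in O_K.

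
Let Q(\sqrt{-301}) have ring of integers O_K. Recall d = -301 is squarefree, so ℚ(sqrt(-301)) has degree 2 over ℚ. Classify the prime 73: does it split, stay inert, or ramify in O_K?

Since -301 ≢ 1 mod 4, the ring of integers is ℤ[√-301] with discriminant 4·(-301) = -1204.
Since gcd(73, -1204) = 1 the prime 73 does not ramify.
(-301/73) = 64^36 mod 73 = 1, giving Legendre symbol 1.
Legendre symbol 1 ⇒ 73 is split.

p splits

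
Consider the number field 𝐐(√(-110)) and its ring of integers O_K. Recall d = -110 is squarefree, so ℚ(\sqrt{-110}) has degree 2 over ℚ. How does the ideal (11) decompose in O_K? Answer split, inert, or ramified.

ramified — (11) = 𝔭²

d = -110 ≡ 2 (mod 4), so O_K = ℤ[√-110] and disc(K) = 4d = -440.
Ramification test: 11 | -440. The prime 11 ramifies in K.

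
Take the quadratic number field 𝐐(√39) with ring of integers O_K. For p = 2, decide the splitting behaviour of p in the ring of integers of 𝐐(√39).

39 mod 4 = 3, hence disc K = 4·39 = 156 and O_K = ℤ[√39].
2 divides disc(K) = 156, so 2 ramifies.

ramifies in O_K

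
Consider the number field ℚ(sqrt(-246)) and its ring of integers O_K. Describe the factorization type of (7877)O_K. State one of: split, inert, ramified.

split — (7877) = 𝔭₁𝔭₂ with 𝔭₁ ≠ 𝔭₂

d = -246 ≡ 2 (mod 4), so O_K = ℤ[√-246] and disc(K) = 4d = -984.
Since gcd(7877, -984) = 1 the prime 7877 does not ramify.
Compute (-246/7877) via Euler: 7631^((7877-1)/2) mod 7877 = 1, so (-246/7877) = 1.
d is a quadratic residue mod p, hence 7877 splits in O_K.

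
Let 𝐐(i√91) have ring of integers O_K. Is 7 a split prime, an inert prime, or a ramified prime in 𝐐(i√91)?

-91 mod 4 = 1, hence disc K = -91 and O_K = ℤ[(1+√-91)/2].
Ramification test: 7 | -91. The prime 7 ramifies in K.

ramified — (7) = 𝔭²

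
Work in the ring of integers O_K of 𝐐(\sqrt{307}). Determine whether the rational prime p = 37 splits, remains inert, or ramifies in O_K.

Since 307 ≢ 1 mod 4, the ring of integers is ℤ[√307] with discriminant 4·307 = 1228.
37 ∤ 1228, so 37 is unramified.
Compute (307/37) via Euler: 11^((37-1)/2) mod 37 = 1, so (307/37) = 1.
(307/37) = 1, so 37 splits.

split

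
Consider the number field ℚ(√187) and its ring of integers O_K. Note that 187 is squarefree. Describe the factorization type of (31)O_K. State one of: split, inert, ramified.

31 splits in O_K

d = 187 ≡ 3 (mod 4), so O_K = ℤ[√187] and disc(K) = 4d = 748.
Since gcd(31, 748) = 1 the prime 31 does not ramify.
Euler's criterion: 187^15 mod 31 = 1. Thus (187|31) = 1.
(187/31) = 1, so 31 splits.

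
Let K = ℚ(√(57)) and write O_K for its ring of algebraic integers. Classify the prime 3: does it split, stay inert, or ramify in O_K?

ramified — (3) = 𝔭²

57 mod 4 = 1, hence disc K = 57 and O_K = ℤ[(1+√57)/2].
3 divides disc(K) = 57, so 3 ramifies.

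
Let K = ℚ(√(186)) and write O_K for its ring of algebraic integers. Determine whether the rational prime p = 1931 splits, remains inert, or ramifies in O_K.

p splits

Since 186 ≢ 1 mod 4, the ring of integers is ℤ[√186] with discriminant 4·186 = 744.
disc(K) = 744 is not divisible by 1931; 1931 is unramified.
Legendre symbol by Euler's criterion: (186/1931) ≡ 186^965 ≡ 1 (mod 1931), i.e. (186/1931) = 1.
Legendre symbol 1 ⇒ 1931 is split.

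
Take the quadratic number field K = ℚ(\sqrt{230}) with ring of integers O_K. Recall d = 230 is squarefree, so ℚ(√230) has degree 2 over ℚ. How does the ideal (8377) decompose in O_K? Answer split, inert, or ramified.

Since 230 ≢ 1 mod 4, the ring of integers is ℤ[√230] with discriminant 4·230 = 920.
8377 ∤ 920, so 8377 is unramified.
Euler's criterion: 230^4188 mod 8377 = 1. Thus (230|8377) = 1.
Legendre symbol 1 ⇒ 8377 is split.

p splits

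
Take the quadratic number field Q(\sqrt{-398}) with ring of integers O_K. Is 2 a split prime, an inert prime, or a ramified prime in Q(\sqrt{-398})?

ramified — (2) = 𝔭²

d = -398 ≡ 2 (mod 4), so O_K = ℤ[√-398] and disc(K) = 4d = -1592.
Ramification test: 2 | -1592. The prime 2 ramifies in K.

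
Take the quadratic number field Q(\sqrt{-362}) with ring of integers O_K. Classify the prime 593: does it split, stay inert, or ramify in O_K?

-362 mod 4 = 2, hence disc K = 4·(-362) = -1448 and O_K = ℤ[√-362].
593 ∤ -1448, so 593 is unramified.
(-362/593) = 231^296 mod 593 = 592, giving Legendre symbol -1.
Legendre symbol -1 ⇒ 593 is inert.

593 remains inert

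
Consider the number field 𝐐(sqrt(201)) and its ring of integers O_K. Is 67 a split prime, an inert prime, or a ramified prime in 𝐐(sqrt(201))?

201 mod 4 = 1, hence disc K = 201 and O_K = ℤ[(1+√201)/2].
67 divides disc(K) = 201, so 67 ramifies.

ramified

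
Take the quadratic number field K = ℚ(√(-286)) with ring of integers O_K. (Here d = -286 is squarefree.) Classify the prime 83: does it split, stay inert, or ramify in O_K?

83 remains inert

-286 mod 4 = 2, hence disc K = 4·(-286) = -1144 and O_K = ℤ[√-286].
disc(K) = -1144 is not divisible by 83; 83 is unramified.
Compute (-286/83) via Euler: 46^((83-1)/2) mod 83 = 82, so (-286/83) = -1.
d is a non-residue mod p, hence 83 remains inert in O_K.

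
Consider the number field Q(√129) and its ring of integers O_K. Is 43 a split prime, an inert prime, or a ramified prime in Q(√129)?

129 mod 4 = 1, hence disc K = 129 and O_K = ℤ[(1+√129)/2].
disc(K) = 129 = 43·3, so p = 43 is ramified.

p ramifies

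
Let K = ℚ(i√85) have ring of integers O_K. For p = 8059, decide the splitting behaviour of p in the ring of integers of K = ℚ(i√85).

-85 mod 4 = 3, hence disc K = 4·(-85) = -340 and O_K = ℤ[√-85].
Since gcd(8059, -340) = 1 the prime 8059 does not ramify.
Compute (-85/8059) via Euler: 7974^((8059-1)/2) mod 8059 = 8058, so (-85/8059) = -1.
(-85/8059) = -1, so 8059 is inert.

inert — (8059) stays prime in O_K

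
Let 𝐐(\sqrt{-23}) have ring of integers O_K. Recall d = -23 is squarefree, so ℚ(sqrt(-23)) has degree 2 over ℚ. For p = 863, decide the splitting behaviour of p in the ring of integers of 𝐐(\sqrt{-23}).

-23 mod 4 = 1, hence disc K = -23 and O_K = ℤ[(1+√-23)/2].
disc(K) = -23 is not divisible by 863; 863 is unramified.
Euler's criterion: (-23)^431 mod 863 = 1. Thus (-23|863) = 1.
Legendre symbol 1 ⇒ 863 is split.

split — (863) = 𝔭₁𝔭₂ with 𝔭₁ ≠ 𝔭₂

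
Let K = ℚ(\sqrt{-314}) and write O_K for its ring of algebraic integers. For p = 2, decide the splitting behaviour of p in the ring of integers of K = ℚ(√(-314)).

ramified — (2) = 𝔭²

-314 mod 4 = 2, hence disc K = 4·(-314) = -1256 and O_K = ℤ[√-314].
disc(K) = -1256 = 2·(-628), so p = 2 is ramified.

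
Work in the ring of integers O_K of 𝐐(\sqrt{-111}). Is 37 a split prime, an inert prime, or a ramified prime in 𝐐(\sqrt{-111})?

Since -111 ≡ 1 mod 4, the ring of integers is ℤ[(1+√-111)/2] with discriminant -111.
Ramification test: 37 | -111. The prime 37 ramifies in K.

p ramifies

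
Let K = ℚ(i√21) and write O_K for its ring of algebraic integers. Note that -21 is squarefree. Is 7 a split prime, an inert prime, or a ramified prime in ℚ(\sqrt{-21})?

ramifies in O_K

-21 mod 4 = 3, hence disc K = 4·(-21) = -84 and O_K = ℤ[√-21].
disc(K) = -84 = 7·(-12), so p = 7 is ramified.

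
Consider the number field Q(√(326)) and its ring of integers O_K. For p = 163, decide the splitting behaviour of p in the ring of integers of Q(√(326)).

326 mod 4 = 2, hence disc K = 4·326 = 1304 and O_K = ℤ[√326].
Ramification test: 163 | 1304. The prime 163 ramifies in K.

ramified — (163) = 𝔭²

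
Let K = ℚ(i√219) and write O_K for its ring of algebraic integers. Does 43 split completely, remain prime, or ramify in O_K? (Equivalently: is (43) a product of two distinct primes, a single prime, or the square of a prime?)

inert

Since -219 ≡ 1 mod 4, the ring of integers is ℤ[(1+√-219)/2] with discriminant -219.
Since gcd(43, -219) = 1 the prime 43 does not ramify.
(-219/43) = 39^21 mod 43 = 42, giving Legendre symbol -1.
d is a non-residue mod p, hence 43 remains inert in O_K.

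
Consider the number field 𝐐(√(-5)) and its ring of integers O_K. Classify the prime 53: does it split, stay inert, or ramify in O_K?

Since -5 ≢ 1 mod 4, the ring of integers is ℤ[√-5] with discriminant 4·(-5) = -20.
disc(K) = -20 is not divisible by 53; 53 is unramified.
Euler's criterion: (-5)^26 mod 53 = 52. Thus (-5|53) = -1.
d is a non-residue mod p, hence 53 remains inert in O_K.

inert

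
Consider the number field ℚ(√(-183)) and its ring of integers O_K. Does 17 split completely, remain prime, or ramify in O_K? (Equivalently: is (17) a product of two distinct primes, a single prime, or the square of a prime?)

split

Since -183 ≡ 1 mod 4, the ring of integers is ℤ[(1+√-183)/2] with discriminant -183.
disc(K) = -183 is not divisible by 17; 17 is unramified.
Euler's criterion: (-183)^8 mod 17 = 1. Thus (-183|17) = 1.
d is a quadratic residue mod p, hence 17 splits in O_K.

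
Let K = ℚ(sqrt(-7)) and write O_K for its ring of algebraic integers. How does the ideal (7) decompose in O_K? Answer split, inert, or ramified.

p ramifies

Since -7 ≡ 1 mod 4, the ring of integers is ℤ[(1+√-7)/2] with discriminant -7.
Ramification test: 7 | -7. The prime 7 ramifies in K.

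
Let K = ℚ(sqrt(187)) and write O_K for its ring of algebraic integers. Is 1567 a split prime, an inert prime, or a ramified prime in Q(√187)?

p splits

Since 187 ≢ 1 mod 4, the ring of integers is ℤ[√187] with discriminant 4·187 = 748.
disc(K) = 748 is not divisible by 1567; 1567 is unramified.
(187/1567) = 187^783 mod 1567 = 1, giving Legendre symbol 1.
d is a quadratic residue mod p, hence 1567 splits in O_K.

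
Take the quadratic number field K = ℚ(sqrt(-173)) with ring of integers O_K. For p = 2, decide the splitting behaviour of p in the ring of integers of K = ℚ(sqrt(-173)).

ramified

Since -173 ≢ 1 mod 4, the ring of integers is ℤ[√-173] with discriminant 4·(-173) = -692.
Ramification test: 2 | -692. The prime 2 ramifies in K.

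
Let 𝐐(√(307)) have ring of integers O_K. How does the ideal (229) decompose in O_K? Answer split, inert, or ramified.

307 mod 4 = 3, hence disc K = 4·307 = 1228 and O_K = ℤ[√307].
Since gcd(229, 1228) = 1 the prime 229 does not ramify.
Compute (307/229) via Euler: 78^((229-1)/2) mod 229 = 1, so (307/229) = 1.
Legendre symbol 1 ⇒ 229 is split.

229 splits in O_K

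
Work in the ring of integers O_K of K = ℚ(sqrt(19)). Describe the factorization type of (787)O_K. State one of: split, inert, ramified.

split

19 mod 4 = 3, hence disc K = 4·19 = 76 and O_K = ℤ[√19].
disc(K) = 76 is not divisible by 787; 787 is unramified.
Legendre symbol by Euler's criterion: (19/787) ≡ 19^393 ≡ 1 (mod 787), i.e. (19/787) = 1.
Legendre symbol 1 ⇒ 787 is split.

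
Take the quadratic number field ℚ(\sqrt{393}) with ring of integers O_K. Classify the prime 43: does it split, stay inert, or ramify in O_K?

Since 393 ≡ 1 mod 4, the ring of integers is ℤ[(1+√393)/2] with discriminant 393.
Since gcd(43, 393) = 1 the prime 43 does not ramify.
(393/43) = 6^21 mod 43 = 1, giving Legendre symbol 1.
Legendre symbol 1 ⇒ 43 is split.

split — (43) = 𝔭₁𝔭₂ with 𝔭₁ ≠ 𝔭₂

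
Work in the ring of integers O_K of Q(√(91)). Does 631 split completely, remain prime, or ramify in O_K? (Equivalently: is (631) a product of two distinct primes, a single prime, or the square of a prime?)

split — (631) = 𝔭₁𝔭₂ with 𝔭₁ ≠ 𝔭₂

Since 91 ≢ 1 mod 4, the ring of integers is ℤ[√91] with discriminant 4·91 = 364.
Since gcd(631, 364) = 1 the prime 631 does not ramify.
Legendre symbol by Euler's criterion: (91/631) ≡ 91^315 ≡ 1 (mod 631), i.e. (91/631) = 1.
(91/631) = 1, so 631 splits.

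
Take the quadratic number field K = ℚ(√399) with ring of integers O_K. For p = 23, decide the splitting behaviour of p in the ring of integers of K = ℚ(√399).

p splits

d = 399 ≡ 3 (mod 4), so O_K = ℤ[√399] and disc(K) = 4d = 1596.
23 ∤ 1596, so 23 is unramified.
Euler's criterion: 399^11 mod 23 = 1. Thus (399|23) = 1.
Legendre symbol 1 ⇒ 23 is split.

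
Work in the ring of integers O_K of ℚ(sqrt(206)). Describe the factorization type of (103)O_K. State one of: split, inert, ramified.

206 mod 4 = 2, hence disc K = 4·206 = 824 and O_K = ℤ[√206].
disc(K) = 824 = 103·8, so p = 103 is ramified.

p ramifies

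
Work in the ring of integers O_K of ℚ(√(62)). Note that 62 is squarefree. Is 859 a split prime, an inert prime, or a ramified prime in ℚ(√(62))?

inert

Since 62 ≢ 1 mod 4, the ring of integers is ℤ[√62] with discriminant 4·62 = 248.
859 ∤ 248, so 859 is unramified.
(62/859) = 62^429 mod 859 = 858, giving Legendre symbol -1.
d is a non-residue mod p, hence 859 remains inert in O_K.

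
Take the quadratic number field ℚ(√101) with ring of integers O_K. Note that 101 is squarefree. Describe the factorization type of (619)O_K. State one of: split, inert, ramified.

Since 101 ≡ 1 mod 4, the ring of integers is ℤ[(1+√101)/2] with discriminant 101.
Since gcd(619, 101) = 1 the prime 619 does not ramify.
Compute (101/619) via Euler: 101^((619-1)/2) mod 619 = 1, so (101/619) = 1.
d is a quadratic residue mod p, hence 619 splits in O_K.

splits completely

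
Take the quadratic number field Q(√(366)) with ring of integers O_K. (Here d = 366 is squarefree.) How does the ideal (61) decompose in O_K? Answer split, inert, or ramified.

Since 366 ≢ 1 mod 4, the ring of integers is ℤ[√366] with discriminant 4·366 = 1464.
61 divides disc(K) = 1464, so 61 ramifies.

ramified — (61) = 𝔭²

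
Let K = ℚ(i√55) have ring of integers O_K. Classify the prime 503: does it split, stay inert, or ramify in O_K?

503 splits in O_K

d = -55 ≡ 1 (mod 4), so O_K = ℤ[(1+√-55)/2] and disc(K) = d = -55.
Since gcd(503, -55) = 1 the prime 503 does not ramify.
Euler's criterion: (-55)^251 mod 503 = 1. Thus (-55|503) = 1.
Legendre symbol 1 ⇒ 503 is split.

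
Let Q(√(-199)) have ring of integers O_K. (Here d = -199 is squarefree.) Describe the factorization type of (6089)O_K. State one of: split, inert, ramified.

inert

d = -199 ≡ 1 (mod 4), so O_K = ℤ[(1+√-199)/2] and disc(K) = d = -199.
disc(K) = -199 is not divisible by 6089; 6089 is unramified.
Legendre symbol by Euler's criterion: (-199/6089) ≡ (-199)^3044 ≡ 6088 (mod 6089), i.e. (-199/6089) = -1.
Legendre symbol -1 ⇒ 6089 is inert.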